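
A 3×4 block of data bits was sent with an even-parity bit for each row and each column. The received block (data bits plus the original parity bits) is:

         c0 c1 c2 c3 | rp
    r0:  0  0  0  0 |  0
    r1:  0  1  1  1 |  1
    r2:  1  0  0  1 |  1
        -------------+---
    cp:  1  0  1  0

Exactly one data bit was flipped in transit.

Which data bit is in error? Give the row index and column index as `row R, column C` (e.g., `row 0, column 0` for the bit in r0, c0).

row 2, column 1

Recompute each row's even parity and compare to rp:
  r0: data parity 0, sent rp 0 → ok
  r1: data parity 1, sent rp 1 → ok
  r2: data parity 0, sent rp 1 → mismatch
Recompute each column's even parity and compare to cp:
  c0: data parity 1, sent cp 1 → ok
  c1: data parity 1, sent cp 0 → mismatch
  c2: data parity 1, sent cp 1 → ok
  c3: data parity 0, sent cp 0 → ok
Exactly one row (r2) and one column (c1) fail → the flipped bit is at their intersection.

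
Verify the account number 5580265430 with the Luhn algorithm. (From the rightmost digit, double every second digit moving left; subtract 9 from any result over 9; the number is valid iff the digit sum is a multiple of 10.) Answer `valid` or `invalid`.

invalid

From the right, keep odd positions and double even positions (subtract 9 from any doubled value over 9):
  doubled (positions 2,4,...): 6 1 4 7 1 → sum 19
  kept (positions 1,3,...): 0 4 6 0 5 → sum 15
Total = 34.
34 mod 10 = 4, so the number is invalid.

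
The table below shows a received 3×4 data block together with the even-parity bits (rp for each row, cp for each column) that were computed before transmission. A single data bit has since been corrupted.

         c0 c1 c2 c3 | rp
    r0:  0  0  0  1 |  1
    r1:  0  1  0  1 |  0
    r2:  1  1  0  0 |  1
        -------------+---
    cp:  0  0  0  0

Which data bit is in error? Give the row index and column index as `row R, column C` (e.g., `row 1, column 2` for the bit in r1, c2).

row 2, column 0

Recompute each row's even parity and compare to rp:
  r0: data parity 1, sent rp 1 → ok
  r1: data parity 0, sent rp 0 → ok
  r2: data parity 0, sent rp 1 → mismatch
Recompute each column's even parity and compare to cp:
  c0: data parity 1, sent cp 0 → mismatch
  c1: data parity 0, sent cp 0 → ok
  c2: data parity 0, sent cp 0 → ok
  c3: data parity 0, sent cp 0 → ok
Exactly one row (r2) and one column (c0) fail → the flipped bit is at their intersection.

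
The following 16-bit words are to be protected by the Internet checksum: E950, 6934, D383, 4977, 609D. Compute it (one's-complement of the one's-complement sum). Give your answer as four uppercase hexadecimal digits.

One's-complement addition (fold any carry out of bit 15 back into bit 0):
  0xE950 + 0x6934 = 0x15284 → wrap carry → 0x5285
  0x5285 + 0xD383 = 0x12608 → wrap carry → 0x2609
  0x2609 + 0x4977 = 0x06F80
  0x6F80 + 0x609D = 0x0D01D
One's-complement sum = 0xD01D.
Checksum = ~0xD01D & 0xFFFF = 0x2FE2.

2FE2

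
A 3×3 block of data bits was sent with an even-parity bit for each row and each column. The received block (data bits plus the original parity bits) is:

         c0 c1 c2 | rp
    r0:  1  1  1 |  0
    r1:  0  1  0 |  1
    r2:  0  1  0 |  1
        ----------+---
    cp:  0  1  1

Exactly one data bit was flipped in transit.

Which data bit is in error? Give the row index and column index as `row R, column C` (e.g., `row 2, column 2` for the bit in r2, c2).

row 0, column 0

Recompute each row's even parity and compare to rp:
  r0: data parity 1, sent rp 0 → mismatch
  r1: data parity 1, sent rp 1 → ok
  r2: data parity 1, sent rp 1 → ok
Recompute each column's even parity and compare to cp:
  c0: data parity 1, sent cp 0 → mismatch
  c1: data parity 1, sent cp 1 → ok
  c2: data parity 1, sent cp 1 → ok
Exactly one row (r0) and one column (c0) fail → the flipped bit is at their intersection.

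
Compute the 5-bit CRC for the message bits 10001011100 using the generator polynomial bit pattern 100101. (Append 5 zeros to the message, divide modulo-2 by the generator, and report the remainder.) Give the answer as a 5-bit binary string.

Append 5 zeros: 1000101110000000. Divide by 100101 (XOR where the leading bit is 1):
  pos 0: 100010 XOR 100101 = 000111
  pos 3: 111111 XOR 100101 = 011010
  pos 4: 110100 XOR 100101 = 010001
  pos 5: 100010 XOR 100101 = 000111
  pos 8: 111000 XOR 100101 = 011101
  pos 9: 111010 XOR 100101 = 011111
  pos 10: 111110 XOR 100101 = 011011
Remainder (last 5 bits) = 11011. This is the CRC / FCS.

11011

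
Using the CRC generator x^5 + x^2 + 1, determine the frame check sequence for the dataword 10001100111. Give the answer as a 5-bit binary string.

Append 5 zeros: 1000110011100000. Divide by 100101 (XOR where the leading bit is 1):
  pos 0: 100011 XOR 100101 = 000110
  pos 3: 110001 XOR 100101 = 010100
  pos 4: 101001 XOR 100101 = 001100
  pos 6: 110010 XOR 100101 = 010111
  pos 7: 101110 XOR 100101 = 001011
  pos 9: 101100 XOR 100101 = 001001
Remainder (last 5 bits) = 10010. This is the CRC / FCS.

10010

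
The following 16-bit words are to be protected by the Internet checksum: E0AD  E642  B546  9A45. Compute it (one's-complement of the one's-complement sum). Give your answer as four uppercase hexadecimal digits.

E982

One's-complement addition (fold any carry out of bit 15 back into bit 0):
  0xE0AD + 0xE642 = 0x1C6EF → wrap carry → 0xC6F0
  0xC6F0 + 0xB546 = 0x17C36 → wrap carry → 0x7C37
  0x7C37 + 0x9A45 = 0x1167C → wrap carry → 0x167D
One's-complement sum = 0x167D.
Checksum = ~0x167D & 0xFFFF = 0xE982.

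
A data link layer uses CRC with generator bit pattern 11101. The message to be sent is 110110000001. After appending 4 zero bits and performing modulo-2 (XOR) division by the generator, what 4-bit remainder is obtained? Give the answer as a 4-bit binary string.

Append 4 zeros: 1101100000010000. Divide by 11101 (XOR where the leading bit is 1):
  pos 0: 11011 XOR 11101 = 00110
  pos 2: 11000 XOR 11101 = 00101
  pos 4: 10100 XOR 11101 = 01001
  pos 5: 10010 XOR 11101 = 01111
  pos 6: 11110 XOR 11101 = 00011
  pos 9: 11100 XOR 11101 = 00001
Remainder (last 4 bits) = 0100. This is the CRC / FCS.

0100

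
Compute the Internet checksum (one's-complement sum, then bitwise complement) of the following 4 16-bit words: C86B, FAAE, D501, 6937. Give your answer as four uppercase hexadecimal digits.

FEAB

One's-complement addition (fold any carry out of bit 15 back into bit 0):
  0xC86B + 0xFAAE = 0x1C319 → wrap carry → 0xC31A
  0xC31A + 0xD501 = 0x1981B → wrap carry → 0x981C
  0x981C + 0x6937 = 0x10153 → wrap carry → 0x0154
One's-complement sum = 0x0154.
Checksum = ~0x0154 & 0xFFFF = 0xFEAB.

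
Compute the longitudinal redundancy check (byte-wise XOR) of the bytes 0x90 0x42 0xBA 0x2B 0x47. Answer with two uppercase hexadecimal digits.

XOR the bytes together:
  start with 0x90
  0x90 ⊕ 0x42 = 0xD2
  0xD2 ⊕ 0xBA = 0x68
  0x68 ⊕ 0x2B = 0x43
  0x43 ⊕ 0x47 = 0x04

04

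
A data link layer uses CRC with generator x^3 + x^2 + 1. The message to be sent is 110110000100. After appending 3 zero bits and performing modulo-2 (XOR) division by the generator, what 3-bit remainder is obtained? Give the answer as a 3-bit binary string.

110

Append 3 zeros: 110110000100000. Divide by 1101 (XOR where the leading bit is 1):
  pos 0: 1101 XOR 1101 = 0000
  pos 4: 1000 XOR 1101 = 0101
  pos 5: 1010 XOR 1101 = 0111
  pos 6: 1111 XOR 1101 = 0010
  pos 8: 1000 XOR 1101 = 0101
  pos 9: 1010 XOR 1101 = 0111
  pos 10: 1110 XOR 1101 = 0011
Remainder (last 3 bits) = 110. This is the CRC / FCS.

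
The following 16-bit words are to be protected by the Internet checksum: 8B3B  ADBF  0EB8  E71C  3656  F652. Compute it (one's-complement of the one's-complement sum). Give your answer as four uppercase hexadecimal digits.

One's-complement addition (fold any carry out of bit 15 back into bit 0):
  0x8B3B + 0xADBF = 0x138FA → wrap carry → 0x38FB
  0x38FB + 0x0EB8 = 0x047B3
  0x47B3 + 0xE71C = 0x12ECF → wrap carry → 0x2ED0
  0x2ED0 + 0x3656 = 0x06526
  0x6526 + 0xF652 = 0x15B78 → wrap carry → 0x5B79
One's-complement sum = 0x5B79.
Checksum = ~0x5B79 & 0xFFFF = 0xA486.

A486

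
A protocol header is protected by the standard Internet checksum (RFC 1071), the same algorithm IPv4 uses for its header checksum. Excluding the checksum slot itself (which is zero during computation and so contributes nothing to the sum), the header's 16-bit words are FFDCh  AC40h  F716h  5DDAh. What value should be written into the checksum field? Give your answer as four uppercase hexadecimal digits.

One's-complement addition (fold any carry out of bit 15 back into bit 0):
  0xFFDC + 0xAC40 = 0x1AC1C → wrap carry → 0xAC1D
  0xAC1D + 0xF716 = 0x1A333 → wrap carry → 0xA334
  0xA334 + 0x5DDA = 0x1010E → wrap carry → 0x010F
One's-complement sum = 0x010F.
Checksum = ~0x010F & 0xFFFF = 0xFEF0.

FEF0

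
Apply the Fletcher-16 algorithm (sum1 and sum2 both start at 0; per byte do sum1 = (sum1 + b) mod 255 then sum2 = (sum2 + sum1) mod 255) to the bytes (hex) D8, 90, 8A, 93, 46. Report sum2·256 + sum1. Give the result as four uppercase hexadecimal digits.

Running sums (mod 255):
  after byte 0 (D8): sum1=216, sum2=216
  after byte 1 (90): sum1=105, sum2=66
  after byte 2 (8A): sum1=243, sum2=54
  after byte 3 (93): sum1=135, sum2=189
  after byte 4 (46): sum1=205, sum2=139
Checksum = sum2·256 + sum1 = 139·256 + 205 = 35789 = 0x8BCD.

8BCD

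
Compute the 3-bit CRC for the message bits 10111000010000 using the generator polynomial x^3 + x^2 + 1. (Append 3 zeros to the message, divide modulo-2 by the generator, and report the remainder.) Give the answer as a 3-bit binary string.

Append 3 zeros: 10111000010000000. Divide by 1101 (XOR where the leading bit is 1):
  pos 0: 1011 XOR 1101 = 0110
  pos 1: 1101 XOR 1101 = 0000
  pos 9: 1000 XOR 1101 = 0101
  pos 10: 1010 XOR 1101 = 0111
  pos 11: 1110 XOR 1101 = 0011
  pos 13: 1100 XOR 1101 = 0001
Remainder (last 3 bits) = 001. This is the CRC / FCS.

001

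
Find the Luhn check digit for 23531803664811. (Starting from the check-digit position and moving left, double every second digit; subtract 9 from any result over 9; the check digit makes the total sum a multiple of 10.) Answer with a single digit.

Partial digits right→left: 1 1 8 4 6 6 3 0 8 1 3 5 3 2
Double every second digit counting from the check-digit position (so the 1st, 3rd, 5th, ... of the partial from the right).
  doubled (with −9 where >9): 2 7 3 6 7 6 6 → sum 37
  kept as-is: 1 4 6 0 1 5 2 → sum 19
Total = 37 + 19 = 56.
Check digit = (10 − (56 mod 10)) mod 10 = 4.

4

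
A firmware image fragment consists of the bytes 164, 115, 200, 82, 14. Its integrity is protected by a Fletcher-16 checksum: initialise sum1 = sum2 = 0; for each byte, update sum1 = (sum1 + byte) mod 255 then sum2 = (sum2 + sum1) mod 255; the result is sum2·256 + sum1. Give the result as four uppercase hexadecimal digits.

1241

Running sums (mod 255):
  after byte 0 (164): sum1=164, sum2=164
  after byte 1 (115): sum1=24, sum2=188
  after byte 2 (200): sum1=224, sum2=157
  after byte 3 (82): sum1=51, sum2=208
  after byte 4 (14): sum1=65, sum2=18
Checksum = sum2·256 + sum1 = 18·256 + 65 = 4673 = 0x1241.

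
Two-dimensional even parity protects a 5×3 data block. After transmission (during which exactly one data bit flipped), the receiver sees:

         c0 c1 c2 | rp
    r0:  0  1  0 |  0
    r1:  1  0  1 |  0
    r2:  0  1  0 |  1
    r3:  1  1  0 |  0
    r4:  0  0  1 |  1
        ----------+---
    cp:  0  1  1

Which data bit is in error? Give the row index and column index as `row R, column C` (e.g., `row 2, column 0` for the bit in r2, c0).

row 0, column 2

Recompute each row's even parity and compare to rp:
  r0: data parity 1, sent rp 0 → mismatch
  r1: data parity 0, sent rp 0 → ok
  r2: data parity 1, sent rp 1 → ok
  r3: data parity 0, sent rp 0 → ok
  r4: data parity 1, sent rp 1 → ok
Recompute each column's even parity and compare to cp:
  c0: data parity 0, sent cp 0 → ok
  c1: data parity 1, sent cp 1 → ok
  c2: data parity 0, sent cp 1 → mismatch
Exactly one row (r0) and one column (c2) fail → the flipped bit is at their intersection.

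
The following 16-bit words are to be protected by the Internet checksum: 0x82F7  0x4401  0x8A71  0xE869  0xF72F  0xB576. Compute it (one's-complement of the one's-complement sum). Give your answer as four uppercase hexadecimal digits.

One's-complement addition (fold any carry out of bit 15 back into bit 0):
  0x82F7 + 0x4401 = 0x0C6F8
  0xC6F8 + 0x8A71 = 0x15169 → wrap carry → 0x516A
  0x516A + 0xE869 = 0x139D3 → wrap carry → 0x39D4
  0x39D4 + 0xF72F = 0x13103 → wrap carry → 0x3104
  0x3104 + 0xB576 = 0x0E67A
One's-complement sum = 0xE67A.
Checksum = ~0xE67A & 0xFFFF = 0x1985.

1985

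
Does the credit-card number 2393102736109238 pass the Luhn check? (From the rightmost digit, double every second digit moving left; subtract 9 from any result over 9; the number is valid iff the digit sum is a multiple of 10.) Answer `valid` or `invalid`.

From the right, keep odd positions and double even positions (subtract 9 from any doubled value over 9):
  doubled (positions 2,4,...): 6 9 2 6 4 2 9 4 → sum 42
  kept (positions 1,3,...): 8 2 0 6 7 0 3 3 → sum 29
Total = 71.
71 mod 10 = 1, so the number is invalid.

invalid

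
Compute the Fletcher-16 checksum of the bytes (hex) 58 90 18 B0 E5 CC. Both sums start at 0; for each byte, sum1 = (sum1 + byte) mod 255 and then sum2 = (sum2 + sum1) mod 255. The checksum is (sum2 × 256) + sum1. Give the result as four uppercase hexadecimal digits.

EF64

Running sums (mod 255):
  after byte 0 (58): sum1=88, sum2=88
  after byte 1 (90): sum1=232, sum2=65
  after byte 2 (18): sum1=1, sum2=66
  after byte 3 (B0): sum1=177, sum2=243
  after byte 4 (E5): sum1=151, sum2=139
  after byte 5 (CC): sum1=100, sum2=239
Checksum = sum2·256 + sum1 = 239·256 + 100 = 61284 = 0xEF64.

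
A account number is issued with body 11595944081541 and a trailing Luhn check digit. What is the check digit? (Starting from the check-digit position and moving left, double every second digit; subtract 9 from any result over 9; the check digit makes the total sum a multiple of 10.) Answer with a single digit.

2

Partial digits right→left: 1 4 5 1 8 0 4 4 9 5 9 5 1 1
Double every second digit counting from the check-digit position (so the 1st, 3rd, 5th, ... of the partial from the right).
  doubled (with −9 where >9): 2 1 7 8 9 9 2 → sum 38
  kept as-is: 4 1 0 4 5 5 1 → sum 20
Total = 38 + 20 = 58.
Check digit = (10 − (58 mod 10)) mod 10 = 2.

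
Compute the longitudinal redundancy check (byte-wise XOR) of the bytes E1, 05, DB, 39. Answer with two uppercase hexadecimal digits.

XOR the bytes together:
  start with 0xE1
  0xE1 ⊕ 0x05 = 0xE4
  0xE4 ⊕ 0xDB = 0x3F
  0x3F ⊕ 0x39 = 0x06

06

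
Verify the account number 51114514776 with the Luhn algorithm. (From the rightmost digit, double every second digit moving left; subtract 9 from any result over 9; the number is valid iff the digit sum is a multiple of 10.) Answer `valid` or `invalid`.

invalid

From the right, keep odd positions and double even positions (subtract 9 from any doubled value over 9):
  doubled (positions 2,4,...): 5 8 1 2 2 → sum 18
  kept (positions 1,3,...): 6 7 1 4 1 5 → sum 24
Total = 42.
42 mod 10 = 2, so the number is invalid.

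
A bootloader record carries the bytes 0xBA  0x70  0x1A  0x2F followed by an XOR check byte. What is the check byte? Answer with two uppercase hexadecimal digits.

XOR the bytes together:
  start with 0xBA
  0xBA ⊕ 0x70 = 0xCA
  0xCA ⊕ 0x1A = 0xD0
  0xD0 ⊕ 0x2F = 0xFF

FF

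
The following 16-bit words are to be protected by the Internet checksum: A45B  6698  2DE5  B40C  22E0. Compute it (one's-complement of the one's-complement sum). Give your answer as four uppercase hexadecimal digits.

F039

One's-complement addition (fold any carry out of bit 15 back into bit 0):
  0xA45B + 0x6698 = 0x10AF3 → wrap carry → 0x0AF4
  0x0AF4 + 0x2DE5 = 0x038D9
  0x38D9 + 0xB40C = 0x0ECE5
  0xECE5 + 0x22E0 = 0x10FC5 → wrap carry → 0x0FC6
One's-complement sum = 0x0FC6.
Checksum = ~0x0FC6 & 0xFFFF = 0xF039.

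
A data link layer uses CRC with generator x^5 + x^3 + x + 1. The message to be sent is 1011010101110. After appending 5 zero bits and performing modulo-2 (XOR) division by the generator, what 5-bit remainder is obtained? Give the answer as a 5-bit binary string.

Append 5 zeros: 101101010111000000. Divide by 101011 (XOR where the leading bit is 1):
  pos 0: 101101 XOR 101011 = 000110
  pos 3: 110010 XOR 101011 = 011001
  pos 4: 110011 XOR 101011 = 011000
  pos 5: 110001 XOR 101011 = 011010
  pos 6: 110101 XOR 101011 = 011110
  pos 7: 111100 XOR 101011 = 010111
  pos 8: 101110 XOR 101011 = 000101
  pos 11: 101000 XOR 101011 = 000011
Remainder (last 5 bits) = 00110. This is the CRC / FCS.

00110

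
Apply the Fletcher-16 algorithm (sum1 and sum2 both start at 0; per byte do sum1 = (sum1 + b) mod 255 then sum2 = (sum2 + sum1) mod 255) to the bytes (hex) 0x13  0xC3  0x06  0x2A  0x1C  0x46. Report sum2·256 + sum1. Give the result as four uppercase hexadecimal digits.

Running sums (mod 255):
  after byte 0 (0x13): sum1=19, sum2=19
  after byte 1 (0xC3): sum1=214, sum2=233
  after byte 2 (0x06): sum1=220, sum2=198
  after byte 3 (0x2A): sum1=7, sum2=205
  after byte 4 (0x1C): sum1=35, sum2=240
  after byte 5 (0x46): sum1=105, sum2=90
Checksum = sum2·256 + sum1 = 90·256 + 105 = 23145 = 0x5A69.

5A69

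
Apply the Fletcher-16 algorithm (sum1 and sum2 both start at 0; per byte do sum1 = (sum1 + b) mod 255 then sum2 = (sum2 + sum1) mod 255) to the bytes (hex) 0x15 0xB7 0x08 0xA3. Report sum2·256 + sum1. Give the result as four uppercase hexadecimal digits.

Running sums (mod 255):
  after byte 0 (0x15): sum1=21, sum2=21
  after byte 1 (0xB7): sum1=204, sum2=225
  after byte 2 (0x08): sum1=212, sum2=182
  after byte 3 (0xA3): sum1=120, sum2=47
Checksum = sum2·256 + sum1 = 47·256 + 120 = 12152 = 0x2F78.

2F78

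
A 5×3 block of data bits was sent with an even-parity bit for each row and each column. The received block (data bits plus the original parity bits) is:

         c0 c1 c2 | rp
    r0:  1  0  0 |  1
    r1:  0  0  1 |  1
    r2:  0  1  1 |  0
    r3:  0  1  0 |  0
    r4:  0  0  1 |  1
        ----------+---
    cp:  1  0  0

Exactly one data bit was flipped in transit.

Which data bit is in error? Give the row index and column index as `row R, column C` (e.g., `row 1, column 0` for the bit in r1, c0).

Recompute each row's even parity and compare to rp:
  r0: data parity 1, sent rp 1 → ok
  r1: data parity 1, sent rp 1 → ok
  r2: data parity 0, sent rp 0 → ok
  r3: data parity 1, sent rp 0 → mismatch
  r4: data parity 1, sent rp 1 → ok
Recompute each column's even parity and compare to cp:
  c0: data parity 1, sent cp 1 → ok
  c1: data parity 0, sent cp 0 → ok
  c2: data parity 1, sent cp 0 → mismatch
Exactly one row (r3) and one column (c2) fail → the flipped bit is at their intersection.

row 3, column 2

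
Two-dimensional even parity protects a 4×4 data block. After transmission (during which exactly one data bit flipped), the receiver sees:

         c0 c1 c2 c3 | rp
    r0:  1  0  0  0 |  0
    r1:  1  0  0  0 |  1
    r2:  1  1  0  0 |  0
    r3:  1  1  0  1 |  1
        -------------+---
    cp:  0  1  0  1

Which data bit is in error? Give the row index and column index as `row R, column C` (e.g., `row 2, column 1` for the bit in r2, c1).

Recompute each row's even parity and compare to rp:
  r0: data parity 1, sent rp 0 → mismatch
  r1: data parity 1, sent rp 1 → ok
  r2: data parity 0, sent rp 0 → ok
  r3: data parity 1, sent rp 1 → ok
Recompute each column's even parity and compare to cp:
  c0: data parity 0, sent cp 0 → ok
  c1: data parity 0, sent cp 1 → mismatch
  c2: data parity 0, sent cp 0 → ok
  c3: data parity 1, sent cp 1 → ok
Exactly one row (r0) and one column (c1) fail → the flipped bit is at their intersection.

row 0, column 1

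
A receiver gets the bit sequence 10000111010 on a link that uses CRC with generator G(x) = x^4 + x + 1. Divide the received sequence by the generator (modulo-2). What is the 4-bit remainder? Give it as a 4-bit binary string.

1000

Modulo-2 division of 10000111010 by 10011:
  pos 0: 10000 XOR 10011 = 00011
  pos 3: 11111 XOR 10011 = 01100
  pos 4: 11000 XOR 10011 = 01011
  pos 5: 10111 XOR 10011 = 00100
Remainder = 1000 (nonzero — an error is detected).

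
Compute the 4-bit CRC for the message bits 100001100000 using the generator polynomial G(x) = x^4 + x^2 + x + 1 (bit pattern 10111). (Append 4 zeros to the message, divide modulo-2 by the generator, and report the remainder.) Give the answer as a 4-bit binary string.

1110

Append 4 zeros: 1000011000000000. Divide by 10111 (XOR where the leading bit is 1):
  pos 0: 10000 XOR 10111 = 00111
  pos 2: 11111 XOR 10111 = 01000
  pos 3: 10000 XOR 10111 = 00111
  pos 5: 11100 XOR 10111 = 01011
  pos 6: 10110 XOR 10111 = 00001
  pos 10: 10000 XOR 10111 = 00111
Remainder (last 4 bits) = 1110. This is the CRC / FCS.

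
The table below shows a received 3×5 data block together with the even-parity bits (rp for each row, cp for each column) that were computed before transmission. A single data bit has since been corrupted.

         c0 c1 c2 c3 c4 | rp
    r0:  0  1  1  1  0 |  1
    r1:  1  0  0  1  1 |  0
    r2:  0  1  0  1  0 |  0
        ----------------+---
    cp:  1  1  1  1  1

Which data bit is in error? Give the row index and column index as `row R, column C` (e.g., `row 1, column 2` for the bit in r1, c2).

Recompute each row's even parity and compare to rp:
  r0: data parity 1, sent rp 1 → ok
  r1: data parity 1, sent rp 0 → mismatch
  r2: data parity 0, sent rp 0 → ok
Recompute each column's even parity and compare to cp:
  c0: data parity 1, sent cp 1 → ok
  c1: data parity 0, sent cp 1 → mismatch
  c2: data parity 1, sent cp 1 → ok
  c3: data parity 1, sent cp 1 → ok
  c4: data parity 1, sent cp 1 → ok
Exactly one row (r1) and one column (c1) fail → the flipped bit is at their intersection.

row 1, column 1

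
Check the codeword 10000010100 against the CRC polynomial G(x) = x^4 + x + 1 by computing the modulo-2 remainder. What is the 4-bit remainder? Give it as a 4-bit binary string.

0000

Modulo-2 division of 10000010100 by 10011:
  pos 0: 10000 XOR 10011 = 00011
  pos 3: 11010 XOR 10011 = 01001
  pos 4: 10011 XOR 10011 = 00000
Remainder = 0000 (zero — the frame passes the CRC check).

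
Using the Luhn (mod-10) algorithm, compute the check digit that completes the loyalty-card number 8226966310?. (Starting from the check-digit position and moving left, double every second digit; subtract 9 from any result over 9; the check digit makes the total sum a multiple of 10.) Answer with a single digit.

8

Partial digits right→left: 0 1 3 6 6 9 6 2 2 8
Double every second digit counting from the check-digit position (so the 1st, 3rd, 5th, ... of the partial from the right).
  doubled (with −9 where >9): 0 6 3 3 4 → sum 16
  kept as-is: 1 6 9 2 8 → sum 26
Total = 16 + 26 = 42.
Check digit = (10 − (42 mod 10)) mod 10 = 8.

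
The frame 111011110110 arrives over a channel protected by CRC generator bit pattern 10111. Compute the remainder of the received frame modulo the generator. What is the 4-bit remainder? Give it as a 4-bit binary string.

1110

Modulo-2 division of 111011110110 by 10111:
  pos 0: 11101 XOR 10111 = 01010
  pos 1: 10101 XOR 10111 = 00010
  pos 4: 10110 XOR 10111 = 00001
Remainder = 1110 (nonzero — an error is detected).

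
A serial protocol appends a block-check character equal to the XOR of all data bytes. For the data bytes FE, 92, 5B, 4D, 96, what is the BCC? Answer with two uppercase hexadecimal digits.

XOR the bytes together:
  start with 0xFE
  0xFE ⊕ 0x92 = 0x6C
  0x6C ⊕ 0x5B = 0x37
  0x37 ⊕ 0x4D = 0x7A
  0x7A ⊕ 0x96 = 0xEC

EC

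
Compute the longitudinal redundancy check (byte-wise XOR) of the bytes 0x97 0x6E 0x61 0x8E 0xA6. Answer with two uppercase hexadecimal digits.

XOR the bytes together:
  start with 0x97
  0x97 ⊕ 0x6E = 0xF9
  0xF9 ⊕ 0x61 = 0x98
  0x98 ⊕ 0x8E = 0x16
  0x16 ⊕ 0xA6 = 0xB0

B0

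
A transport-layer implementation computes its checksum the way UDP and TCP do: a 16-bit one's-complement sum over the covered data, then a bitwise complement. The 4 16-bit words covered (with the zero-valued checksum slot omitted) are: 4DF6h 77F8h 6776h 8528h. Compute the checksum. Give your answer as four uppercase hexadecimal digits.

4D72

One's-complement addition (fold any carry out of bit 15 back into bit 0):
  0x4DF6 + 0x77F8 = 0x0C5EE
  0xC5EE + 0x6776 = 0x12D64 → wrap carry → 0x2D65
  0x2D65 + 0x8528 = 0x0B28D
One's-complement sum = 0xB28D.
Checksum = ~0xB28D & 0xFFFF = 0x4D72.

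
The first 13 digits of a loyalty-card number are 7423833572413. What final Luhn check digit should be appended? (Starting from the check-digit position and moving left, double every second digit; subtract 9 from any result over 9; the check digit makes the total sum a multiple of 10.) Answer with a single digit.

1

Partial digits right→left: 3 1 4 2 7 5 3 3 8 3 2 4 7
Double every second digit counting from the check-digit position (so the 1st, 3rd, 5th, ... of the partial from the right).
  doubled (with −9 where >9): 6 8 5 6 7 4 5 → sum 41
  kept as-is: 1 2 5 3 3 4 → sum 18
Total = 41 + 18 = 59.
Check digit = (10 − (59 mod 10)) mod 10 = 1.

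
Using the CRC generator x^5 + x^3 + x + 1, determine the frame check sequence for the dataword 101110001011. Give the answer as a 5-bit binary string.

Append 5 zeros: 10111000101100000. Divide by 101011 (XOR where the leading bit is 1):
  pos 0: 101110 XOR 101011 = 000101
  pos 3: 101001 XOR 101011 = 000010
  pos 7: 100110 XOR 101011 = 001101
  pos 9: 110100 XOR 101011 = 011111
  pos 10: 111110 XOR 101011 = 010101
  pos 11: 101010 XOR 101011 = 000001
Remainder (last 5 bits) = 00001. This is the CRC / FCS.

00001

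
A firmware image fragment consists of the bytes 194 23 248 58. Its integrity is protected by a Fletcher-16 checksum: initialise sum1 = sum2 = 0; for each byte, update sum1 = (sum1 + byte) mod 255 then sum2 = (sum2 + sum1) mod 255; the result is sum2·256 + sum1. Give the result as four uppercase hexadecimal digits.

Running sums (mod 255):
  after byte 0 (194): sum1=194, sum2=194
  after byte 1 (23): sum1=217, sum2=156
  after byte 2 (248): sum1=210, sum2=111
  after byte 3 (58): sum1=13, sum2=124
Checksum = sum2·256 + sum1 = 124·256 + 13 = 31757 = 0x7C0D.

7C0D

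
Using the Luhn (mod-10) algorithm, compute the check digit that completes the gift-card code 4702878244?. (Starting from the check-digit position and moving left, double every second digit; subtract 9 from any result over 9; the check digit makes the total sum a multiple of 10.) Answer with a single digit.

0

Partial digits right→left: 4 4 2 8 7 8 2 0 7 4
Double every second digit counting from the check-digit position (so the 1st, 3rd, 5th, ... of the partial from the right).
  doubled (with −9 where >9): 8 4 5 4 5 → sum 26
  kept as-is: 4 8 8 0 4 → sum 24
Total = 26 + 24 = 50.
Check digit = (10 − (50 mod 10)) mod 10 = 0.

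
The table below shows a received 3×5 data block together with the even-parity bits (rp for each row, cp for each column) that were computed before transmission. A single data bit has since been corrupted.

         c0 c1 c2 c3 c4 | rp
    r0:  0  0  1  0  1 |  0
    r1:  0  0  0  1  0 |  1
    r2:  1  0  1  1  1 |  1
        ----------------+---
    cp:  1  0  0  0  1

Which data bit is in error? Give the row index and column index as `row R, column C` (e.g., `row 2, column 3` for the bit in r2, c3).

row 2, column 4

Recompute each row's even parity and compare to rp:
  r0: data parity 0, sent rp 0 → ok
  r1: data parity 1, sent rp 1 → ok
  r2: data parity 0, sent rp 1 → mismatch
Recompute each column's even parity and compare to cp:
  c0: data parity 1, sent cp 1 → ok
  c1: data parity 0, sent cp 0 → ok
  c2: data parity 0, sent cp 0 → ok
  c3: data parity 0, sent cp 0 → ok
  c4: data parity 0, sent cp 1 → mismatch
Exactly one row (r2) and one column (c4) fail → the flipped bit is at their intersection.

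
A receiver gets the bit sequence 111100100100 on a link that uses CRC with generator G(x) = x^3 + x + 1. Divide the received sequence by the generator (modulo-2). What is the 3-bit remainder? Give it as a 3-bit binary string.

000

Modulo-2 division of 111100100100 by 1011:
  pos 0: 1111 XOR 1011 = 0100
  pos 1: 1000 XOR 1011 = 0011
  pos 3: 1101 XOR 1011 = 0110
  pos 4: 1100 XOR 1011 = 0111
  pos 5: 1110 XOR 1011 = 0101
  pos 6: 1011 XOR 1011 = 0000
Remainder = 000 (zero — the frame passes the CRC check).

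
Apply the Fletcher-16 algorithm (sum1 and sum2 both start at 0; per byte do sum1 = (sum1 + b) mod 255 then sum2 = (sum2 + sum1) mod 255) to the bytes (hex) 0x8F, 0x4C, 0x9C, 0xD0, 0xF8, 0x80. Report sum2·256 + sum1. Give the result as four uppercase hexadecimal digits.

32C2

Running sums (mod 255):
  after byte 0 (0x8F): sum1=143, sum2=143
  after byte 1 (0x4C): sum1=219, sum2=107
  after byte 2 (0x9C): sum1=120, sum2=227
  after byte 3 (0xD0): sum1=73, sum2=45
  after byte 4 (0xF8): sum1=66, sum2=111
  after byte 5 (0x80): sum1=194, sum2=50
Checksum = sum2·256 + sum1 = 50·256 + 194 = 12994 = 0x32C2.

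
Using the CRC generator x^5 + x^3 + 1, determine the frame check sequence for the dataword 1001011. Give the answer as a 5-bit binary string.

Append 5 zeros: 100101100000. Divide by 101001 (XOR where the leading bit is 1):
  pos 0: 100101 XOR 101001 = 001100
  pos 2: 110010 XOR 101001 = 011011
  pos 3: 110110 XOR 101001 = 011111
  pos 4: 111110 XOR 101001 = 010111
  pos 5: 101110 XOR 101001 = 000111
Remainder (last 5 bits) = 01110. This is the CRC / FCS.

01110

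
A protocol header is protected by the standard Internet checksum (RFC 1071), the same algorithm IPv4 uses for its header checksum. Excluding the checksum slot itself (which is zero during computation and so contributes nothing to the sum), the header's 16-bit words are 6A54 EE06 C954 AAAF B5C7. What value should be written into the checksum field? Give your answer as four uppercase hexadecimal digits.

One's-complement addition (fold any carry out of bit 15 back into bit 0):
  0x6A54 + 0xEE06 = 0x1585A → wrap carry → 0x585B
  0x585B + 0xC954 = 0x121AF → wrap carry → 0x21B0
  0x21B0 + 0xAAAF = 0x0CC5F
  0xCC5F + 0xB5C7 = 0x18226 → wrap carry → 0x8227
One's-complement sum = 0x8227.
Checksum = ~0x8227 & 0xFFFF = 0x7DD8.

7DD8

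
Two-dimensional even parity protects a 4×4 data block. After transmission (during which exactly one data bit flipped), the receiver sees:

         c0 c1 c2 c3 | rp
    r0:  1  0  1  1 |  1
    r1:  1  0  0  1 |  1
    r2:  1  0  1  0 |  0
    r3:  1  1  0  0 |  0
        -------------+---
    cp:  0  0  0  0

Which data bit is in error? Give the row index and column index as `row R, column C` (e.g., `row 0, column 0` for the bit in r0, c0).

Recompute each row's even parity and compare to rp:
  r0: data parity 1, sent rp 1 → ok
  r1: data parity 0, sent rp 1 → mismatch
  r2: data parity 0, sent rp 0 → ok
  r3: data parity 0, sent rp 0 → ok
Recompute each column's even parity and compare to cp:
  c0: data parity 0, sent cp 0 → ok
  c1: data parity 1, sent cp 0 → mismatch
  c2: data parity 0, sent cp 0 → ok
  c3: data parity 0, sent cp 0 → ok
Exactly one row (r1) and one column (c1) fail → the flipped bit is at their intersection.

row 1, column 1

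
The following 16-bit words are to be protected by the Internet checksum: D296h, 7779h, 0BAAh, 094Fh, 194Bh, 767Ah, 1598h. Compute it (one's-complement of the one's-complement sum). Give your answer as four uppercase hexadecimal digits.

FB98

One's-complement addition (fold any carry out of bit 15 back into bit 0):
  0xD296 + 0x7779 = 0x14A0F → wrap carry → 0x4A10
  0x4A10 + 0x0BAA = 0x055BA
  0x55BA + 0x094F = 0x05F09
  0x5F09 + 0x194B = 0x07854
  0x7854 + 0x767A = 0x0EECE
  0xEECE + 0x1598 = 0x10466 → wrap carry → 0x0467
One's-complement sum = 0x0467.
Checksum = ~0x0467 & 0xFFFF = 0xFB98.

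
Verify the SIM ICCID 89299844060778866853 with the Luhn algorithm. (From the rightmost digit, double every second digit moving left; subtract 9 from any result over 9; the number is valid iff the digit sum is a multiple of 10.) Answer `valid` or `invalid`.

invalid

From the right, keep odd positions and double even positions (subtract 9 from any doubled value over 9):
  doubled (positions 2,4,...): 1 3 7 5 0 0 8 9 4 7 → sum 44
  kept (positions 1,3,...): 3 8 6 8 7 6 4 8 9 9 → sum 68
Total = 112.
112 mod 10 = 2, so the number is invalid.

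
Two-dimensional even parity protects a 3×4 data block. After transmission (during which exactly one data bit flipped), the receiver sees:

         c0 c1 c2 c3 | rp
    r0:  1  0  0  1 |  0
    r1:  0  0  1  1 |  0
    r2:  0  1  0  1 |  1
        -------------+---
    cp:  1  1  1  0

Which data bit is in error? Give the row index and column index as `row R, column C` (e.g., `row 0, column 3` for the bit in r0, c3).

row 2, column 3

Recompute each row's even parity and compare to rp:
  r0: data parity 0, sent rp 0 → ok
  r1: data parity 0, sent rp 0 → ok
  r2: data parity 0, sent rp 1 → mismatch
Recompute each column's even parity and compare to cp:
  c0: data parity 1, sent cp 1 → ok
  c1: data parity 1, sent cp 1 → ok
  c2: data parity 1, sent cp 1 → ok
  c3: data parity 1, sent cp 0 → mismatch
Exactly one row (r2) and one column (c3) fail → the flipped bit is at their intersection.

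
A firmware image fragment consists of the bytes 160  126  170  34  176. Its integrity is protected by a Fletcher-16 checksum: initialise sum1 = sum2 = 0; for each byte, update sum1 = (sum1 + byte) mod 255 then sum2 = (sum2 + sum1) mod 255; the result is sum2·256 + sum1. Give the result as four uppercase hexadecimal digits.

129C

Running sums (mod 255):
  after byte 0 (160): sum1=160, sum2=160
  after byte 1 (126): sum1=31, sum2=191
  after byte 2 (170): sum1=201, sum2=137
  after byte 3 (34): sum1=235, sum2=117
  after byte 4 (176): sum1=156, sum2=18
Checksum = sum2·256 + sum1 = 18·256 + 156 = 4764 = 0x129C.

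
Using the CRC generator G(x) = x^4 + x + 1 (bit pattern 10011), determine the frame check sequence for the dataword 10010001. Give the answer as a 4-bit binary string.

1000

Append 4 zeros: 100100010000. Divide by 10011 (XOR where the leading bit is 1):
  pos 0: 10010 XOR 10011 = 00001
  pos 4: 10010 XOR 10011 = 00001
Remainder (last 4 bits) = 1000. This is the CRC / FCS.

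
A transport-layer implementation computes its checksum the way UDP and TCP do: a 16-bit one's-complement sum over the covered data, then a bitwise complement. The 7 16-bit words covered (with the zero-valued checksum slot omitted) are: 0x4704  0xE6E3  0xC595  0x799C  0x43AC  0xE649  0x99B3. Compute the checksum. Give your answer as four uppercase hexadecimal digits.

One's-complement addition (fold any carry out of bit 15 back into bit 0):
  0x4704 + 0xE6E3 = 0x12DE7 → wrap carry → 0x2DE8
  0x2DE8 + 0xC595 = 0x0F37D
  0xF37D + 0x799C = 0x16D19 → wrap carry → 0x6D1A
  0x6D1A + 0x43AC = 0x0B0C6
  0xB0C6 + 0xE649 = 0x1970F → wrap carry → 0x9710
  0x9710 + 0x99B3 = 0x130C3 → wrap carry → 0x30C4
One's-complement sum = 0x30C4.
Checksum = ~0x30C4 & 0xFFFF = 0xCF3B.

CF3B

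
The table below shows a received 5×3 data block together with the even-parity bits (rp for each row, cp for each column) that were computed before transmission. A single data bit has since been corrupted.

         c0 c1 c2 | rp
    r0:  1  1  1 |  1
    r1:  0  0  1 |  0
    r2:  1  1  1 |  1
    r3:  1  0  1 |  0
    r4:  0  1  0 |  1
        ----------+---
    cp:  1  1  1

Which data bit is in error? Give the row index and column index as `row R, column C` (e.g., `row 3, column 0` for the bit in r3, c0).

row 1, column 2

Recompute each row's even parity and compare to rp:
  r0: data parity 1, sent rp 1 → ok
  r1: data parity 1, sent rp 0 → mismatch
  r2: data parity 1, sent rp 1 → ok
  r3: data parity 0, sent rp 0 → ok
  r4: data parity 1, sent rp 1 → ok
Recompute each column's even parity and compare to cp:
  c0: data parity 1, sent cp 1 → ok
  c1: data parity 1, sent cp 1 → ok
  c2: data parity 0, sent cp 1 → mismatch
Exactly one row (r1) and one column (c2) fail → the flipped bit is at their intersection.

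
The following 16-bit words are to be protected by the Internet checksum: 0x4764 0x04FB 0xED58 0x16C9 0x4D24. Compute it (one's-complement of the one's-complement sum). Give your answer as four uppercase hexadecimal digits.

625A

One's-complement addition (fold any carry out of bit 15 back into bit 0):
  0x4764 + 0x04FB = 0x04C5F
  0x4C5F + 0xED58 = 0x139B7 → wrap carry → 0x39B8
  0x39B8 + 0x16C9 = 0x05081
  0x5081 + 0x4D24 = 0x09DA5
One's-complement sum = 0x9DA5.
Checksum = ~0x9DA5 & 0xFFFF = 0x625A.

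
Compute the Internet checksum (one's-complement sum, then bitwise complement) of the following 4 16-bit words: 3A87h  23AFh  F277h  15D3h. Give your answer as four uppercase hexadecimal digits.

One's-complement addition (fold any carry out of bit 15 back into bit 0):
  0x3A87 + 0x23AF = 0x05E36
  0x5E36 + 0xF277 = 0x150AD → wrap carry → 0x50AE
  0x50AE + 0x15D3 = 0x06681
One's-complement sum = 0x6681.
Checksum = ~0x6681 & 0xFFFF = 0x997E.

997E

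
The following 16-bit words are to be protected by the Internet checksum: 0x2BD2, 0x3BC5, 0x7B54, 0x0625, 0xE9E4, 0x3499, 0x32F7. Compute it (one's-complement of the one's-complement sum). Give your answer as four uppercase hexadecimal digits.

One's-complement addition (fold any carry out of bit 15 back into bit 0):
  0x2BD2 + 0x3BC5 = 0x06797
  0x6797 + 0x7B54 = 0x0E2EB
  0xE2EB + 0x0625 = 0x0E910
  0xE910 + 0xE9E4 = 0x1D2F4 → wrap carry → 0xD2F5
  0xD2F5 + 0x3499 = 0x1078E → wrap carry → 0x078F
  0x078F + 0x32F7 = 0x03A86
One's-complement sum = 0x3A86.
Checksum = ~0x3A86 & 0xFFFF = 0xC579.

C579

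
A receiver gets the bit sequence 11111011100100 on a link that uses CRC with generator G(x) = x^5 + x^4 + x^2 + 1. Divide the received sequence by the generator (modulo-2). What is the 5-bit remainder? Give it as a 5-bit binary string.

Modulo-2 division of 11111011100100 by 110101:
  pos 0: 111110 XOR 110101 = 001011
  pos 2: 101111 XOR 110101 = 011010
  pos 3: 110101 XOR 110101 = 000000
Remainder = 00100 (nonzero — an error is detected).

00100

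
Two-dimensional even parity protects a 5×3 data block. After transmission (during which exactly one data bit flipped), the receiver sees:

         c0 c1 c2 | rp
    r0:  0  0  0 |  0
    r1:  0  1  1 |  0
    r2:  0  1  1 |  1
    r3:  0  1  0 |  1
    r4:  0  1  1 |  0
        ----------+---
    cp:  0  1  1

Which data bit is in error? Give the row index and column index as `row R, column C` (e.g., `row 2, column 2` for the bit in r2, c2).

Recompute each row's even parity and compare to rp:
  r0: data parity 0, sent rp 0 → ok
  r1: data parity 0, sent rp 0 → ok
  r2: data parity 0, sent rp 1 → mismatch
  r3: data parity 1, sent rp 1 → ok
  r4: data parity 0, sent rp 0 → ok
Recompute each column's even parity and compare to cp:
  c0: data parity 0, sent cp 0 → ok
  c1: data parity 0, sent cp 1 → mismatch
  c2: data parity 1, sent cp 1 → ok
Exactly one row (r2) and one column (c1) fail → the flipped bit is at their intersection.

row 2, column 1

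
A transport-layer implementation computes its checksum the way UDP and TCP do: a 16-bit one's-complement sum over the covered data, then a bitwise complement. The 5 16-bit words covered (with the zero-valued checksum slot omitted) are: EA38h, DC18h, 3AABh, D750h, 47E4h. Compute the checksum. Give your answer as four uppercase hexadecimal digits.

DFCD

One's-complement addition (fold any carry out of bit 15 back into bit 0):
  0xEA38 + 0xDC18 = 0x1C650 → wrap carry → 0xC651
  0xC651 + 0x3AAB = 0x100FC → wrap carry → 0x00FD
  0x00FD + 0xD750 = 0x0D84D
  0xD84D + 0x47E4 = 0x12031 → wrap carry → 0x2032
One's-complement sum = 0x2032.
Checksum = ~0x2032 & 0xFFFF = 0xDFCD.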